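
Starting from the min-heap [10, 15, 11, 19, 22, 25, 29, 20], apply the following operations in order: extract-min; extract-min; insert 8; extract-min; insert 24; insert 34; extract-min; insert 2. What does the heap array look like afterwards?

[2, 19, 20, 22, 34, 25, 24, 29]

extract-min → returns 10:
  remove root 10; move last element 20 to root → [20, 15, 11, 19, 22, 25, 29]
  20 vs smaller child 11 at index 2, swap → [11, 15, 20, 19, 22, 25, 29]
extract-min → returns 11:
  remove root 11; move last element 29 to root → [29, 15, 20, 19, 22, 25]
  29 vs smaller child 15 at index 1, swap → [15, 29, 20, 19, 22, 25]
  29 vs smaller child 19 at index 3, swap → [15, 19, 20, 29, 22, 25]
insert 8:
  append 8 at index 6 → [15, 19, 20, 29, 22, 25, 8]
  8 < parent 20 at index 2, swap → [15, 19, 8, 29, 22, 25, 20]
  8 < parent 15 at index 0, swap → [8, 19, 15, 29, 22, 25, 20]
extract-min → returns 8:
  remove root 8; move last element 20 to root → [20, 19, 15, 29, 22, 25]
  20 vs smaller child 15 at index 2, swap → [15, 19, 20, 29, 22, 25]
insert 24:
  append 24 at index 6 → [15, 19, 20, 29, 22, 25, 24] (no swap needed)
insert 34:
  append 34 at index 7 → [15, 19, 20, 29, 22, 25, 24, 34] (no swap needed)
extract-min → returns 15:
  remove root 15; move last element 34 to root → [34, 19, 20, 29, 22, 25, 24]
  34 vs smaller child 19 at index 1, swap → [19, 34, 20, 29, 22, 25, 24]
  34 vs smaller child 22 at index 4, swap → [19, 22, 20, 29, 34, 25, 24]
insert 2:
  append 2 at index 7 → [19, 22, 20, 29, 34, 25, 24, 2]
  2 < parent 29 at index 3, swap → [19, 22, 20, 2, 34, 25, 24, 29]
  2 < parent 22 at index 1, swap → [19, 2, 20, 22, 34, 25, 24, 29]
  2 < parent 19 at index 0, swap → [2, 19, 20, 22, 34, 25, 24, 29]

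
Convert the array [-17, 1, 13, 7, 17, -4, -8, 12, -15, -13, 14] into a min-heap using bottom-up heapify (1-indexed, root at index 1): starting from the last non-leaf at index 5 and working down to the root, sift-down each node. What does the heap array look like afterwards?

[-17, -15, -8, 1, -13, -4, 13, 12, 7, 17, 14]

sift down from index 5:
  17 vs smaller child -13 at index 10, swap → [-17, 1, 13, 7, -13, -4, -8, 12, -15, 17, 14]
sift down from index 4:
  7 vs smaller child -15 at index 9, swap → [-17, 1, 13, -15, -13, -4, -8, 12, 7, 17, 14]
sift down from index 3:
  13 vs smaller child -8 at index 7, swap → [-17, 1, -8, -15, -13, -4, 13, 12, 7, 17, 14]
sift down from index 2:
  1 vs smaller child -15 at index 4, swap → [-17, -15, -8, 1, -13, -4, 13, 12, 7, 17, 14]
sift down from index 1: already satisfies heap property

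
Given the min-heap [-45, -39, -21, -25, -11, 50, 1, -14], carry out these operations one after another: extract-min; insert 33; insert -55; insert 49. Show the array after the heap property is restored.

[-55, -39, -21, -25, -11, 50, 1, 33, -14, 49]

extract-min → returns -45:
  remove root -45; move last element -14 to root → [-14, -39, -21, -25, -11, 50, 1]
  -14 vs smaller child -39 at index 1, swap → [-39, -14, -21, -25, -11, 50, 1]
  -14 vs smaller child -25 at index 3, swap → [-39, -25, -21, -14, -11, 50, 1]
insert 33:
  append 33 at index 7 → [-39, -25, -21, -14, -11, 50, 1, 33] (no swap needed)
insert -55:
  append -55 at index 8 → [-39, -25, -21, -14, -11, 50, 1, 33, -55]
  -55 < parent -14 at index 3, swap → [-39, -25, -21, -55, -11, 50, 1, 33, -14]
  -55 < parent -25 at index 1, swap → [-39, -55, -21, -25, -11, 50, 1, 33, -14]
  -55 < parent -39 at index 0, swap → [-55, -39, -21, -25, -11, 50, 1, 33, -14]
insert 49:
  append 49 at index 9 → [-55, -39, -21, -25, -11, 50, 1, 33, -14, 49] (no swap needed)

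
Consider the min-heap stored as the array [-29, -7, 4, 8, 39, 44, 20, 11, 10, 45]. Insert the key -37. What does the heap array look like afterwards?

append -37 at index 10 → [-29, -7, 4, 8, 39, 44, 20, 11, 10, 45, -37]
-37 < parent 39 at index 4, swap → [-29, -7, 4, 8, -37, 44, 20, 11, 10, 45, 39]
-37 < parent -7 at index 1, swap → [-29, -37, 4, 8, -7, 44, 20, 11, 10, 45, 39]
-37 < parent -29 at index 0, swap → [-37, -29, 4, 8, -7, 44, 20, 11, 10, 45, 39]

[-37, -29, 4, 8, -7, 44, 20, 11, 10, 45, 39]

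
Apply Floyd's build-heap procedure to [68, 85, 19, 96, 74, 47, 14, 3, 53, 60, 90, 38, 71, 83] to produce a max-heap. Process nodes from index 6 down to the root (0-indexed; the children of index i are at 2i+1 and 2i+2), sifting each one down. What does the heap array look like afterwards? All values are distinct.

[96, 90, 83, 85, 74, 71, 19, 3, 53, 60, 68, 38, 47, 14]

sift down from index 6:
  14 vs only child 83 at index 13, swap → [68, 85, 19, 96, 74, 47, 83, 3, 53, 60, 90, 38, 71, 14]
sift down from index 5:
  47 vs larger child 71 at index 12, swap → [68, 85, 19, 96, 74, 71, 83, 3, 53, 60, 90, 38, 47, 14]
sift down from index 4:
  74 vs larger child 90 at index 10, swap → [68, 85, 19, 96, 90, 71, 83, 3, 53, 60, 74, 38, 47, 14]
sift down from index 3: already satisfies heap property
sift down from index 2:
  19 vs larger child 83 at index 6, swap → [68, 85, 83, 96, 90, 71, 19, 3, 53, 60, 74, 38, 47, 14]
sift down from index 1:
  85 vs larger child 96 at index 3, swap → [68, 96, 83, 85, 90, 71, 19, 3, 53, 60, 74, 38, 47, 14]
sift down from index 0:
  68 vs larger child 96 at index 1, swap → [96, 68, 83, 85, 90, 71, 19, 3, 53, 60, 74, 38, 47, 14]
  68 vs larger child 90 at index 4, swap → [96, 90, 83, 85, 68, 71, 19, 3, 53, 60, 74, 38, 47, 14]
  68 vs larger child 74 at index 10, swap → [96, 90, 83, 85, 74, 71, 19, 3, 53, 60, 68, 38, 47, 14]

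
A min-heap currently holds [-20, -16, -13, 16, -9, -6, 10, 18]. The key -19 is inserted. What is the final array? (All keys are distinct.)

append -19 at index 8 → [-20, -16, -13, 16, -9, -6, 10, 18, -19]
-19 < parent 16 at index 3, swap → [-20, -16, -13, -19, -9, -6, 10, 18, 16]
-19 < parent -16 at index 1, swap → [-20, -19, -13, -16, -9, -6, 10, 18, 16]

[-20, -19, -13, -16, -9, -6, 10, 18, 16]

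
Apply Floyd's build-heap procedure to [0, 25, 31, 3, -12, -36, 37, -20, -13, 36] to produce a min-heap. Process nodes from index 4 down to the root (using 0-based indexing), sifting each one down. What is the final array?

[-36, -20, 0, -13, -12, 31, 37, 3, 25, 36]

sift down from index 4: already satisfies heap property
sift down from index 3:
  3 vs smaller child -20 at index 7, swap → [0, 25, 31, -20, -12, -36, 37, 3, -13, 36]
sift down from index 2:
  31 vs smaller child -36 at index 5, swap → [0, 25, -36, -20, -12, 31, 37, 3, -13, 36]
sift down from index 1:
  25 vs smaller child -20 at index 3, swap → [0, -20, -36, 25, -12, 31, 37, 3, -13, 36]
  25 vs smaller child -13 at index 8, swap → [0, -20, -36, -13, -12, 31, 37, 3, 25, 36]
sift down from index 0:
  0 vs smaller child -36 at index 2, swap → [-36, -20, 0, -13, -12, 31, 37, 3, 25, 36]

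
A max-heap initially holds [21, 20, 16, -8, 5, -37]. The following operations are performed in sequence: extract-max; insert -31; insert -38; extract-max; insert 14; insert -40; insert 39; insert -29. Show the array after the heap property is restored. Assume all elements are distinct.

extract-max → returns 21:
  remove root 21; move last element -37 to root → [-37, 20, 16, -8, 5]
  -37 vs larger child 20 at index 1, swap → [20, -37, 16, -8, 5]
  -37 vs larger child 5 at index 4, swap → [20, 5, 16, -8, -37]
insert -31:
  append -31 at index 5 → [20, 5, 16, -8, -37, -31] (no swap needed)
insert -38:
  append -38 at index 6 → [20, 5, 16, -8, -37, -31, -38] (no swap needed)
extract-max → returns 20:
  remove root 20; move last element -38 to root → [-38, 5, 16, -8, -37, -31]
  -38 vs larger child 16 at index 2, swap → [16, 5, -38, -8, -37, -31]
  -38 vs only child -31 at index 5, swap → [16, 5, -31, -8, -37, -38]
insert 14:
  append 14 at index 6 → [16, 5, -31, -8, -37, -38, 14]
  14 > parent -31 at index 2, swap → [16, 5, 14, -8, -37, -38, -31]
insert -40:
  append -40 at index 7 → [16, 5, 14, -8, -37, -38, -31, -40] (no swap needed)
insert 39:
  append 39 at index 8 → [16, 5, 14, -8, -37, -38, -31, -40, 39]
  39 > parent -8 at index 3, swap → [16, 5, 14, 39, -37, -38, -31, -40, -8]
  39 > parent 5 at index 1, swap → [16, 39, 14, 5, -37, -38, -31, -40, -8]
  39 > parent 16 at index 0, swap → [39, 16, 14, 5, -37, -38, -31, -40, -8]
insert -29:
  append -29 at index 9 → [39, 16, 14, 5, -37, -38, -31, -40, -8, -29]
  -29 > parent -37 at index 4, swap → [39, 16, 14, 5, -29, -38, -31, -40, -8, -37]

[39, 16, 14, 5, -29, -38, -31, -40, -8, -37]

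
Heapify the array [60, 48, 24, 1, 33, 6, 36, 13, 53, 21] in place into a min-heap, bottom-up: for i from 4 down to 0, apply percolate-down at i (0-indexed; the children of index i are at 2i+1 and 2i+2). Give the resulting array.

[1, 13, 6, 48, 21, 24, 36, 60, 53, 33]

sift down from index 4:
  33 vs only child 21 at index 9, swap → [60, 48, 24, 1, 21, 6, 36, 13, 53, 33]
sift down from index 3: already satisfies heap property
sift down from index 2:
  24 vs smaller child 6 at index 5, swap → [60, 48, 6, 1, 21, 24, 36, 13, 53, 33]
sift down from index 1:
  48 vs smaller child 1 at index 3, swap → [60, 1, 6, 48, 21, 24, 36, 13, 53, 33]
  48 vs smaller child 13 at index 7, swap → [60, 1, 6, 13, 21, 24, 36, 48, 53, 33]
sift down from index 0:
  60 vs smaller child 1 at index 1, swap → [1, 60, 6, 13, 21, 24, 36, 48, 53, 33]
  60 vs smaller child 13 at index 3, swap → [1, 13, 6, 60, 21, 24, 36, 48, 53, 33]
  60 vs smaller child 48 at index 7, swap → [1, 13, 6, 48, 21, 24, 36, 60, 53, 33]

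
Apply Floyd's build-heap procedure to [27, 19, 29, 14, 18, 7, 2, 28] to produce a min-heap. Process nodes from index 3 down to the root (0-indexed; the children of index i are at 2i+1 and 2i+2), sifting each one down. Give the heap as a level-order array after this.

[2, 14, 7, 19, 18, 27, 29, 28]

sift down from index 3: already satisfies heap property
sift down from index 2:
  29 vs smaller child 2 at index 6, swap → [27, 19, 2, 14, 18, 7, 29, 28]
sift down from index 1:
  19 vs smaller child 14 at index 3, swap → [27, 14, 2, 19, 18, 7, 29, 28]
sift down from index 0:
  27 vs smaller child 2 at index 2, swap → [2, 14, 27, 19, 18, 7, 29, 28]
  27 vs smaller child 7 at index 5, swap → [2, 14, 7, 19, 18, 27, 29, 28]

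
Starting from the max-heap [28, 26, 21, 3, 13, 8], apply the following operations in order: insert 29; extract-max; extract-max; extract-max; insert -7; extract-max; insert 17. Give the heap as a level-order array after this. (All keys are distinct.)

insert 29:
  append 29 at index 6 → [28, 26, 21, 3, 13, 8, 29]
  29 > parent 21 at index 2, swap → [28, 26, 29, 3, 13, 8, 21]
  29 > parent 28 at index 0, swap → [29, 26, 28, 3, 13, 8, 21]
extract-max → returns 29:
  remove root 29; move last element 21 to root → [21, 26, 28, 3, 13, 8]
  21 vs larger child 28 at index 2, swap → [28, 26, 21, 3, 13, 8]
extract-max → returns 28:
  remove root 28; move last element 8 to root → [8, 26, 21, 3, 13]
  8 vs larger child 26 at index 1, swap → [26, 8, 21, 3, 13]
  8 vs larger child 13 at index 4, swap → [26, 13, 21, 3, 8]
extract-max → returns 26:
  remove root 26; move last element 8 to root → [8, 13, 21, 3]
  8 vs larger child 21 at index 2, swap → [21, 13, 8, 3]
insert -7:
  append -7 at index 4 → [21, 13, 8, 3, -7] (no swap needed)
extract-max → returns 21:
  remove root 21; move last element -7 to root → [-7, 13, 8, 3]
  -7 vs larger child 13 at index 1, swap → [13, -7, 8, 3]
  -7 vs only child 3 at index 3, swap → [13, 3, 8, -7]
insert 17:
  append 17 at index 4 → [13, 3, 8, -7, 17]
  17 > parent 3 at index 1, swap → [13, 17, 8, -7, 3]
  17 > parent 13 at index 0, swap → [17, 13, 8, -7, 3]

[17, 13, 8, -7, 3]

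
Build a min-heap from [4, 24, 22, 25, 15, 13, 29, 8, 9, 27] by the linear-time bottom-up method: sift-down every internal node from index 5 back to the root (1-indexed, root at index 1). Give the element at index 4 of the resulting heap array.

sift down from index 5: already satisfies heap property
sift down from index 4:
  25 vs smaller child 8 at index 8, swap → [4, 24, 22, 8, 15, 13, 29, 25, 9, 27]
sift down from index 3:
  22 vs smaller child 13 at index 6, swap → [4, 24, 13, 8, 15, 22, 29, 25, 9, 27]
sift down from index 2:
  24 vs smaller child 8 at index 4, swap → [4, 8, 13, 24, 15, 22, 29, 25, 9, 27]
  24 vs smaller child 9 at index 9, swap → [4, 8, 13, 9, 15, 22, 29, 25, 24, 27]
sift down from index 1: already satisfies heap property
resulting array: [4, 8, 13, 9, 15, 22, 29, 25, 24, 27]

9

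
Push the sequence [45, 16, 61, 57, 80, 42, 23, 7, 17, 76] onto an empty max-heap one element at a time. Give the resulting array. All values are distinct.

Insert 45:
  append 45 at index 0 → [45] (no swap needed)
Insert 16:
  append 16 at index 1 → [45, 16] (no swap needed)
Insert 61:
  append 61 at index 2 → [45, 16, 61]
  61 > parent 45 at index 0, swap → [61, 16, 45]
Insert 57:
  append 57 at index 3 → [61, 16, 45, 57]
  57 > parent 16 at index 1, swap → [61, 57, 45, 16]
Insert 80:
  append 80 at index 4 → [61, 57, 45, 16, 80]
  80 > parent 57 at index 1, swap → [61, 80, 45, 16, 57]
  80 > parent 61 at index 0, swap → [80, 61, 45, 16, 57]
Insert 42:
  append 42 at index 5 → [80, 61, 45, 16, 57, 42] (no swap needed)
Insert 23:
  append 23 at index 6 → [80, 61, 45, 16, 57, 42, 23] (no swap needed)
Insert 7:
  append 7 at index 7 → [80, 61, 45, 16, 57, 42, 23, 7] (no swap needed)
Insert 17:
  append 17 at index 8 → [80, 61, 45, 16, 57, 42, 23, 7, 17]
  17 > parent 16 at index 3, swap → [80, 61, 45, 17, 57, 42, 23, 7, 16]
Insert 76:
  append 76 at index 9 → [80, 61, 45, 17, 57, 42, 23, 7, 16, 76]
  76 > parent 57 at index 4, swap → [80, 61, 45, 17, 76, 42, 23, 7, 16, 57]
  76 > parent 61 at index 1, swap → [80, 76, 45, 17, 61, 42, 23, 7, 16, 57]

[80, 76, 45, 17, 61, 42, 23, 7, 16, 57]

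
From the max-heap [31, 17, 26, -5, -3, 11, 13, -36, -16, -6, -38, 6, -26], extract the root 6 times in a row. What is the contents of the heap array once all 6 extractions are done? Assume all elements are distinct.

[-3, -5, -6, -36, -16, -38, -26]

extract-max #1 returns 31:
  remove root 31; move last element -26 to root → [-26, 17, 26, -5, -3, 11, 13, -36, -16, -6, -38, 6]
  -26 vs larger child 26 at index 2, swap → [26, 17, -26, -5, -3, 11, 13, -36, -16, -6, -38, 6]
  -26 vs larger child 13 at index 6, swap → [26, 17, 13, -5, -3, 11, -26, -36, -16, -6, -38, 6]
extract-max #2 returns 26:
  remove root 26; move last element 6 to root → [6, 17, 13, -5, -3, 11, -26, -36, -16, -6, -38]
  6 vs larger child 17 at index 1, swap → [17, 6, 13, -5, -3, 11, -26, -36, -16, -6, -38]
extract-max #3 returns 17:
  remove root 17; move last element -38 to root → [-38, 6, 13, -5, -3, 11, -26, -36, -16, -6]
  -38 vs larger child 13 at index 2, swap → [13, 6, -38, -5, -3, 11, -26, -36, -16, -6]
  -38 vs larger child 11 at index 5, swap → [13, 6, 11, -5, -3, -38, -26, -36, -16, -6]
extract-max #4 returns 13:
  remove root 13; move last element -6 to root → [-6, 6, 11, -5, -3, -38, -26, -36, -16]
  -6 vs larger child 11 at index 2, swap → [11, 6, -6, -5, -3, -38, -26, -36, -16]
extract-max #5 returns 11:
  remove root 11; move last element -16 to root → [-16, 6, -6, -5, -3, -38, -26, -36]
  -16 vs larger child 6 at index 1, swap → [6, -16, -6, -5, -3, -38, -26, -36]
  -16 vs larger child -3 at index 4, swap → [6, -3, -6, -5, -16, -38, -26, -36]
extract-max #6 returns 6:
  remove root 6; move last element -36 to root → [-36, -3, -6, -5, -16, -38, -26]
  -36 vs larger child -3 at index 1, swap → [-3, -36, -6, -5, -16, -38, -26]
  -36 vs larger child -5 at index 3, swap → [-3, -5, -6, -36, -16, -38, -26]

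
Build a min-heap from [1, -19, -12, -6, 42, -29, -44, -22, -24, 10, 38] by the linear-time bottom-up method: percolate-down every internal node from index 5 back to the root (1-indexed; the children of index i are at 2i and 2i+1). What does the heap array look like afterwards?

[-44, -24, -29, -22, 10, 1, -12, -19, -6, 42, 38]

sift down from index 5:
  42 vs smaller child 10 at index 10, swap → [1, -19, -12, -6, 10, -29, -44, -22, -24, 42, 38]
sift down from index 4:
  -6 vs smaller child -24 at index 9, swap → [1, -19, -12, -24, 10, -29, -44, -22, -6, 42, 38]
sift down from index 3:
  -12 vs smaller child -44 at index 7, swap → [1, -19, -44, -24, 10, -29, -12, -22, -6, 42, 38]
sift down from index 2:
  -19 vs smaller child -24 at index 4, swap → [1, -24, -44, -19, 10, -29, -12, -22, -6, 42, 38]
  -19 vs smaller child -22 at index 8, swap → [1, -24, -44, -22, 10, -29, -12, -19, -6, 42, 38]
sift down from index 1:
  1 vs smaller child -44 at index 3, swap → [-44, -24, 1, -22, 10, -29, -12, -19, -6, 42, 38]
  1 vs smaller child -29 at index 6, swap → [-44, -24, -29, -22, 10, 1, -12, -19, -6, 42, 38]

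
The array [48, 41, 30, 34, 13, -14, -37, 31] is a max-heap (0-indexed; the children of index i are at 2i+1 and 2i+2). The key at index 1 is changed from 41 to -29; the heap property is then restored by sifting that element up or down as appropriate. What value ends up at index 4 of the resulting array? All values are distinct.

set index 1 from 41 to -29 → [48, -29, 30, 34, 13, -14, -37, 31]
-29 vs larger child 34 at index 3, swap → [48, 34, 30, -29, 13, -14, -37, 31]
-29 vs only child 31 at index 7, swap → [48, 34, 30, 31, 13, -14, -37, -29]
resulting array: [48, 34, 30, 31, 13, -14, -37, -29]

13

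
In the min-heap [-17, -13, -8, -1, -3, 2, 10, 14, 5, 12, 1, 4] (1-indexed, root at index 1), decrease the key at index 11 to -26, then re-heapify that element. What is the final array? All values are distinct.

set index 11 from 1 to -26 → [-17, -13, -8, -1, -3, 2, 10, 14, 5, 12, -26, 4]
-26 < parent -3 at index 5, swap → [-17, -13, -8, -1, -26, 2, 10, 14, 5, 12, -3, 4]
-26 < parent -13 at index 2, swap → [-17, -26, -8, -1, -13, 2, 10, 14, 5, 12, -3, 4]
-26 < parent -17 at index 1, swap → [-26, -17, -8, -1, -13, 2, 10, 14, 5, 12, -3, 4]

[-26, -17, -8, -1, -13, 2, 10, 14, 5, 12, -3, 4]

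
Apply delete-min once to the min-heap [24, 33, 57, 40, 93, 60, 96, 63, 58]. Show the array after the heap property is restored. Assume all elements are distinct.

[33, 40, 57, 58, 93, 60, 96, 63]

remove root 24; move last element 58 to root → [58, 33, 57, 40, 93, 60, 96, 63]
58 vs smaller child 33 at index 1, swap → [33, 58, 57, 40, 93, 60, 96, 63]
58 vs smaller child 40 at index 3, swap → [33, 40, 57, 58, 93, 60, 96, 63]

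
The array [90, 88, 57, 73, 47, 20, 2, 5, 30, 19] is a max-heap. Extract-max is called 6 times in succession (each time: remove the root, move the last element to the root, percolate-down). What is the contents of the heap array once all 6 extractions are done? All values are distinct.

[20, 19, 5, 2]

extract-max #1 returns 90:
  remove root 90; move last element 19 to root → [19, 88, 57, 73, 47, 20, 2, 5, 30]
  19 vs larger child 88 at index 1, swap → [88, 19, 57, 73, 47, 20, 2, 5, 30]
  19 vs larger child 73 at index 3, swap → [88, 73, 57, 19, 47, 20, 2, 5, 30]
  19 vs larger child 30 at index 8, swap → [88, 73, 57, 30, 47, 20, 2, 5, 19]
extract-max #2 returns 88:
  remove root 88; move last element 19 to root → [19, 73, 57, 30, 47, 20, 2, 5]
  19 vs larger child 73 at index 1, swap → [73, 19, 57, 30, 47, 20, 2, 5]
  19 vs larger child 47 at index 4, swap → [73, 47, 57, 30, 19, 20, 2, 5]
extract-max #3 returns 73:
  remove root 73; move last element 5 to root → [5, 47, 57, 30, 19, 20, 2]
  5 vs larger child 57 at index 2, swap → [57, 47, 5, 30, 19, 20, 2]
  5 vs larger child 20 at index 5, swap → [57, 47, 20, 30, 19, 5, 2]
extract-max #4 returns 57:
  remove root 57; move last element 2 to root → [2, 47, 20, 30, 19, 5]
  2 vs larger child 47 at index 1, swap → [47, 2, 20, 30, 19, 5]
  2 vs larger child 30 at index 3, swap → [47, 30, 20, 2, 19, 5]
extract-max #5 returns 47:
  remove root 47; move last element 5 to root → [5, 30, 20, 2, 19]
  5 vs larger child 30 at index 1, swap → [30, 5, 20, 2, 19]
  5 vs larger child 19 at index 4, swap → [30, 19, 20, 2, 5]
extract-max #6 returns 30:
  remove root 30; move last element 5 to root → [5, 19, 20, 2]
  5 vs larger child 20 at index 2, swap → [20, 19, 5, 2]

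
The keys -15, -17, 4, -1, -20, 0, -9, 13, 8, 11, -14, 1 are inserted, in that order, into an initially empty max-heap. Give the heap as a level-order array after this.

[13, 11, 1, 4, 8, 0, -9, -17, -1, -20, -14, -15]

Insert -15:
  append -15 at index 0 → [-15] (no swap needed)
Insert -17:
  append -17 at index 1 → [-15, -17] (no swap needed)
Insert 4:
  append 4 at index 2 → [-15, -17, 4]
  4 > parent -15 at index 0, swap → [4, -17, -15]
Insert -1:
  append -1 at index 3 → [4, -17, -15, -1]
  -1 > parent -17 at index 1, swap → [4, -1, -15, -17]
Insert -20:
  append -20 at index 4 → [4, -1, -15, -17, -20] (no swap needed)
Insert 0:
  append 0 at index 5 → [4, -1, -15, -17, -20, 0]
  0 > parent -15 at index 2, swap → [4, -1, 0, -17, -20, -15]
Insert -9:
  append -9 at index 6 → [4, -1, 0, -17, -20, -15, -9] (no swap needed)
Insert 13:
  append 13 at index 7 → [4, -1, 0, -17, -20, -15, -9, 13]
  13 > parent -17 at index 3, swap → [4, -1, 0, 13, -20, -15, -9, -17]
  13 > parent -1 at index 1, swap → [4, 13, 0, -1, -20, -15, -9, -17]
  13 > parent 4 at index 0, swap → [13, 4, 0, -1, -20, -15, -9, -17]
Insert 8:
  append 8 at index 8 → [13, 4, 0, -1, -20, -15, -9, -17, 8]
  8 > parent -1 at index 3, swap → [13, 4, 0, 8, -20, -15, -9, -17, -1]
  8 > parent 4 at index 1, swap → [13, 8, 0, 4, -20, -15, -9, -17, -1]
Insert 11:
  append 11 at index 9 → [13, 8, 0, 4, -20, -15, -9, -17, -1, 11]
  11 > parent -20 at index 4, swap → [13, 8, 0, 4, 11, -15, -9, -17, -1, -20]
  11 > parent 8 at index 1, swap → [13, 11, 0, 4, 8, -15, -9, -17, -1, -20]
Insert -14:
  append -14 at index 10 → [13, 11, 0, 4, 8, -15, -9, -17, -1, -20, -14] (no swap needed)
Insert 1:
  append 1 at index 11 → [13, 11, 0, 4, 8, -15, -9, -17, -1, -20, -14, 1]
  1 > parent -15 at index 5, swap → [13, 11, 0, 4, 8, 1, -9, -17, -1, -20, -14, -15]
  1 > parent 0 at index 2, swap → [13, 11, 1, 4, 8, 0, -9, -17, -1, -20, -14, -15]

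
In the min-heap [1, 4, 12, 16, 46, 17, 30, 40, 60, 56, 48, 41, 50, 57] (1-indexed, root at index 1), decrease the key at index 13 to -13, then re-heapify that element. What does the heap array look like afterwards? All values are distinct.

[-13, 4, 1, 16, 46, 12, 30, 40, 60, 56, 48, 41, 17, 57]

set index 13 from 50 to -13 → [1, 4, 12, 16, 46, 17, 30, 40, 60, 56, 48, 41, -13, 57]
-13 < parent 17 at index 6, swap → [1, 4, 12, 16, 46, -13, 30, 40, 60, 56, 48, 41, 17, 57]
-13 < parent 12 at index 3, swap → [1, 4, -13, 16, 46, 12, 30, 40, 60, 56, 48, 41, 17, 57]
-13 < parent 1 at index 1, swap → [-13, 4, 1, 16, 46, 12, 30, 40, 60, 56, 48, 41, 17, 57]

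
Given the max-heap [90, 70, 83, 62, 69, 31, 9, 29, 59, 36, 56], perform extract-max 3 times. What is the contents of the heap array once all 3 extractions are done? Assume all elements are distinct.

extract-max #1 returns 90:
  remove root 90; move last element 56 to root → [56, 70, 83, 62, 69, 31, 9, 29, 59, 36]
  56 vs larger child 83 at index 2, swap → [83, 70, 56, 62, 69, 31, 9, 29, 59, 36]
extract-max #2 returns 83:
  remove root 83; move last element 36 to root → [36, 70, 56, 62, 69, 31, 9, 29, 59]
  36 vs larger child 70 at index 1, swap → [70, 36, 56, 62, 69, 31, 9, 29, 59]
  36 vs larger child 69 at index 4, swap → [70, 69, 56, 62, 36, 31, 9, 29, 59]
extract-max #3 returns 70:
  remove root 70; move last element 59 to root → [59, 69, 56, 62, 36, 31, 9, 29]
  59 vs larger child 69 at index 1, swap → [69, 59, 56, 62, 36, 31, 9, 29]
  59 vs larger child 62 at index 3, swap → [69, 62, 56, 59, 36, 31, 9, 29]

[69, 62, 56, 59, 36, 31, 9, 29]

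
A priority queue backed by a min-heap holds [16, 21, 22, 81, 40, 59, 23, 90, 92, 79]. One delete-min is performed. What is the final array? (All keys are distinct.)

[21, 40, 22, 81, 79, 59, 23, 90, 92]

remove root 16; move last element 79 to root → [79, 21, 22, 81, 40, 59, 23, 90, 92]
79 vs smaller child 21 at index 1, swap → [21, 79, 22, 81, 40, 59, 23, 90, 92]
79 vs smaller child 40 at index 4, swap → [21, 40, 22, 81, 79, 59, 23, 90, 92]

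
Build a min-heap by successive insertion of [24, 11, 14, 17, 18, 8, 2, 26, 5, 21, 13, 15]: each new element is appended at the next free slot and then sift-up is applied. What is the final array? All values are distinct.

[2, 5, 8, 17, 13, 14, 11, 26, 24, 21, 18, 15]

Insert 24:
  append 24 at index 0 → [24] (no swap needed)
Insert 11:
  append 11 at index 1 → [24, 11]
  11 < parent 24 at index 0, swap → [11, 24]
Insert 14:
  append 14 at index 2 → [11, 24, 14] (no swap needed)
Insert 17:
  append 17 at index 3 → [11, 24, 14, 17]
  17 < parent 24 at index 1, swap → [11, 17, 14, 24]
Insert 18:
  append 18 at index 4 → [11, 17, 14, 24, 18] (no swap needed)
Insert 8:
  append 8 at index 5 → [11, 17, 14, 24, 18, 8]
  8 < parent 14 at index 2, swap → [11, 17, 8, 24, 18, 14]
  8 < parent 11 at index 0, swap → [8, 17, 11, 24, 18, 14]
Insert 2:
  append 2 at index 6 → [8, 17, 11, 24, 18, 14, 2]
  2 < parent 11 at index 2, swap → [8, 17, 2, 24, 18, 14, 11]
  2 < parent 8 at index 0, swap → [2, 17, 8, 24, 18, 14, 11]
Insert 26:
  append 26 at index 7 → [2, 17, 8, 24, 18, 14, 11, 26] (no swap needed)
Insert 5:
  append 5 at index 8 → [2, 17, 8, 24, 18, 14, 11, 26, 5]
  5 < parent 24 at index 3, swap → [2, 17, 8, 5, 18, 14, 11, 26, 24]
  5 < parent 17 at index 1, swap → [2, 5, 8, 17, 18, 14, 11, 26, 24]
Insert 21:
  append 21 at index 9 → [2, 5, 8, 17, 18, 14, 11, 26, 24, 21] (no swap needed)
Insert 13:
  append 13 at index 10 → [2, 5, 8, 17, 18, 14, 11, 26, 24, 21, 13]
  13 < parent 18 at index 4, swap → [2, 5, 8, 17, 13, 14, 11, 26, 24, 21, 18]
Insert 15:
  append 15 at index 11 → [2, 5, 8, 17, 13, 14, 11, 26, 24, 21, 18, 15] (no swap needed)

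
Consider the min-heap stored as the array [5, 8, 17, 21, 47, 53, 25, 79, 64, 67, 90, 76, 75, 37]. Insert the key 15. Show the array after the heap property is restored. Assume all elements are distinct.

[5, 8, 15, 21, 47, 53, 17, 79, 64, 67, 90, 76, 75, 37, 25]

append 15 at index 14 → [5, 8, 17, 21, 47, 53, 25, 79, 64, 67, 90, 76, 75, 37, 15]
15 < parent 25 at index 6, swap → [5, 8, 17, 21, 47, 53, 15, 79, 64, 67, 90, 76, 75, 37, 25]
15 < parent 17 at index 2, swap → [5, 8, 15, 21, 47, 53, 17, 79, 64, 67, 90, 76, 75, 37, 25]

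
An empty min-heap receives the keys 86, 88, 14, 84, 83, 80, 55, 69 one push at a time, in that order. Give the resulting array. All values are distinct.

[14, 69, 55, 83, 84, 86, 80, 88]

Insert 86:
  append 86 at index 0 → [86] (no swap needed)
Insert 88:
  append 88 at index 1 → [86, 88] (no swap needed)
Insert 14:
  append 14 at index 2 → [86, 88, 14]
  14 < parent 86 at index 0, swap → [14, 88, 86]
Insert 84:
  append 84 at index 3 → [14, 88, 86, 84]
  84 < parent 88 at index 1, swap → [14, 84, 86, 88]
Insert 83:
  append 83 at index 4 → [14, 84, 86, 88, 83]
  83 < parent 84 at index 1, swap → [14, 83, 86, 88, 84]
Insert 80:
  append 80 at index 5 → [14, 83, 86, 88, 84, 80]
  80 < parent 86 at index 2, swap → [14, 83, 80, 88, 84, 86]
Insert 55:
  append 55 at index 6 → [14, 83, 80, 88, 84, 86, 55]
  55 < parent 80 at index 2, swap → [14, 83, 55, 88, 84, 86, 80]
Insert 69:
  append 69 at index 7 → [14, 83, 55, 88, 84, 86, 80, 69]
  69 < parent 88 at index 3, swap → [14, 83, 55, 69, 84, 86, 80, 88]
  69 < parent 83 at index 1, swap → [14, 69, 55, 83, 84, 86, 80, 88]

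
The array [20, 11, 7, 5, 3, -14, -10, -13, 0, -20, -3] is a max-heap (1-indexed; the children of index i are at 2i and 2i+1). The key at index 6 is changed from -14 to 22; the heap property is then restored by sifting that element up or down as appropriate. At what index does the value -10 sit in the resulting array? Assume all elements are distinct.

set index 6 from -14 to 22 → [20, 11, 7, 5, 3, 22, -10, -13, 0, -20, -3]
22 > parent 7 at index 3, swap → [20, 11, 22, 5, 3, 7, -10, -13, 0, -20, -3]
22 > parent 20 at index 1, swap → [22, 11, 20, 5, 3, 7, -10, -13, 0, -20, -3]
resulting array: [22, 11, 20, 5, 3, 7, -10, -13, 0, -20, -3]

7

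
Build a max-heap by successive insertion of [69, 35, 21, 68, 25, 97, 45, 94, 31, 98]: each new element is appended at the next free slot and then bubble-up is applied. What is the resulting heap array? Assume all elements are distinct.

Insert 69:
  append 69 at index 0 → [69] (no swap needed)
Insert 35:
  append 35 at index 1 → [69, 35] (no swap needed)
Insert 21:
  append 21 at index 2 → [69, 35, 21] (no swap needed)
Insert 68:
  append 68 at index 3 → [69, 35, 21, 68]
  68 > parent 35 at index 1, swap → [69, 68, 21, 35]
Insert 25:
  append 25 at index 4 → [69, 68, 21, 35, 25] (no swap needed)
Insert 97:
  append 97 at index 5 → [69, 68, 21, 35, 25, 97]
  97 > parent 21 at index 2, swap → [69, 68, 97, 35, 25, 21]
  97 > parent 69 at index 0, swap → [97, 68, 69, 35, 25, 21]
Insert 45:
  append 45 at index 6 → [97, 68, 69, 35, 25, 21, 45] (no swap needed)
Insert 94:
  append 94 at index 7 → [97, 68, 69, 35, 25, 21, 45, 94]
  94 > parent 35 at index 3, swap → [97, 68, 69, 94, 25, 21, 45, 35]
  94 > parent 68 at index 1, swap → [97, 94, 69, 68, 25, 21, 45, 35]
Insert 31:
  append 31 at index 8 → [97, 94, 69, 68, 25, 21, 45, 35, 31] (no swap needed)
Insert 98:
  append 98 at index 9 → [97, 94, 69, 68, 25, 21, 45, 35, 31, 98]
  98 > parent 25 at index 4, swap → [97, 94, 69, 68, 98, 21, 45, 35, 31, 25]
  98 > parent 94 at index 1, swap → [97, 98, 69, 68, 94, 21, 45, 35, 31, 25]
  98 > parent 97 at index 0, swap → [98, 97, 69, 68, 94, 21, 45, 35, 31, 25]

[98, 97, 69, 68, 94, 21, 45, 35, 31, 25]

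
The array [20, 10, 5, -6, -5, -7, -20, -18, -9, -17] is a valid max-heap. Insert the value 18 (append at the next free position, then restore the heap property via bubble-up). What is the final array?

[20, 18, 5, -6, 10, -7, -20, -18, -9, -17, -5]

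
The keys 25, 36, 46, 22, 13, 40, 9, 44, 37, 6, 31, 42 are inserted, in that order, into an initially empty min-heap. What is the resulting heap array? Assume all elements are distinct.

Insert 25:
  append 25 at index 0 → [25] (no swap needed)
Insert 36:
  append 36 at index 1 → [25, 36] (no swap needed)
Insert 46:
  append 46 at index 2 → [25, 36, 46] (no swap needed)
Insert 22:
  append 22 at index 3 → [25, 36, 46, 22]
  22 < parent 36 at index 1, swap → [25, 22, 46, 36]
  22 < parent 25 at index 0, swap → [22, 25, 46, 36]
Insert 13:
  append 13 at index 4 → [22, 25, 46, 36, 13]
  13 < parent 25 at index 1, swap → [22, 13, 46, 36, 25]
  13 < parent 22 at index 0, swap → [13, 22, 46, 36, 25]
Insert 40:
  append 40 at index 5 → [13, 22, 46, 36, 25, 40]
  40 < parent 46 at index 2, swap → [13, 22, 40, 36, 25, 46]
Insert 9:
  append 9 at index 6 → [13, 22, 40, 36, 25, 46, 9]
  9 < parent 40 at index 2, swap → [13, 22, 9, 36, 25, 46, 40]
  9 < parent 13 at index 0, swap → [9, 22, 13, 36, 25, 46, 40]
Insert 44:
  append 44 at index 7 → [9, 22, 13, 36, 25, 46, 40, 44] (no swap needed)
Insert 37:
  append 37 at index 8 → [9, 22, 13, 36, 25, 46, 40, 44, 37] (no swap needed)
Insert 6:
  append 6 at index 9 → [9, 22, 13, 36, 25, 46, 40, 44, 37, 6]
  6 < parent 25 at index 4, swap → [9, 22, 13, 36, 6, 46, 40, 44, 37, 25]
  6 < parent 22 at index 1, swap → [9, 6, 13, 36, 22, 46, 40, 44, 37, 25]
  6 < parent 9 at index 0, swap → [6, 9, 13, 36, 22, 46, 40, 44, 37, 25]
Insert 31:
  append 31 at index 10 → [6, 9, 13, 36, 22, 46, 40, 44, 37, 25, 31] (no swap needed)
Insert 42:
  append 42 at index 11 → [6, 9, 13, 36, 22, 46, 40, 44, 37, 25, 31, 42]
  42 < parent 46 at index 5, swap → [6, 9, 13, 36, 22, 42, 40, 44, 37, 25, 31, 46]

[6, 9, 13, 36, 22, 42, 40, 44, 37, 25, 31, 46]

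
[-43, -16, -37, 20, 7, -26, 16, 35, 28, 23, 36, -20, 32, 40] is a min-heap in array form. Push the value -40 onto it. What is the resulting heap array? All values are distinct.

append -40 at index 14 → [-43, -16, -37, 20, 7, -26, 16, 35, 28, 23, 36, -20, 32, 40, -40]
-40 < parent 16 at index 6, swap → [-43, -16, -37, 20, 7, -26, -40, 35, 28, 23, 36, -20, 32, 40, 16]
-40 < parent -37 at index 2, swap → [-43, -16, -40, 20, 7, -26, -37, 35, 28, 23, 36, -20, 32, 40, 16]

[-43, -16, -40, 20, 7, -26, -37, 35, 28, 23, 36, -20, 32, 40, 16]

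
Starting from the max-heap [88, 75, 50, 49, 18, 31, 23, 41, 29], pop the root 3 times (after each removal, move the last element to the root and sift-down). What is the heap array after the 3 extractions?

extract-max #1 returns 88:
  remove root 88; move last element 29 to root → [29, 75, 50, 49, 18, 31, 23, 41]
  29 vs larger child 75 at index 1, swap → [75, 29, 50, 49, 18, 31, 23, 41]
  29 vs larger child 49 at index 3, swap → [75, 49, 50, 29, 18, 31, 23, 41]
  29 vs only child 41 at index 7, swap → [75, 49, 50, 41, 18, 31, 23, 29]
extract-max #2 returns 75:
  remove root 75; move last element 29 to root → [29, 49, 50, 41, 18, 31, 23]
  29 vs larger child 50 at index 2, swap → [50, 49, 29, 41, 18, 31, 23]
  29 vs larger child 31 at index 5, swap → [50, 49, 31, 41, 18, 29, 23]
extract-max #3 returns 50:
  remove root 50; move last element 23 to root → [23, 49, 31, 41, 18, 29]
  23 vs larger child 49 at index 1, swap → [49, 23, 31, 41, 18, 29]
  23 vs larger child 41 at index 3, swap → [49, 41, 31, 23, 18, 29]

[49, 41, 31, 23, 18, 29]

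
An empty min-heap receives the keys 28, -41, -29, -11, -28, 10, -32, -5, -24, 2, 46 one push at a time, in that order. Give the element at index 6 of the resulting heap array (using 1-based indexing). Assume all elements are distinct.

10

Insert 28:
  append 28 at index 1 → [28] (no swap needed)
Insert -41:
  append -41 at index 2 → [28, -41]
  -41 < parent 28 at index 1, swap → [-41, 28]
Insert -29:
  append -29 at index 3 → [-41, 28, -29] (no swap needed)
Insert -11:
  append -11 at index 4 → [-41, 28, -29, -11]
  -11 < parent 28 at index 2, swap → [-41, -11, -29, 28]
Insert -28:
  append -28 at index 5 → [-41, -11, -29, 28, -28]
  -28 < parent -11 at index 2, swap → [-41, -28, -29, 28, -11]
Insert 10:
  append 10 at index 6 → [-41, -28, -29, 28, -11, 10] (no swap needed)
Insert -32:
  append -32 at index 7 → [-41, -28, -29, 28, -11, 10, -32]
  -32 < parent -29 at index 3, swap → [-41, -28, -32, 28, -11, 10, -29]
Insert -5:
  append -5 at index 8 → [-41, -28, -32, 28, -11, 10, -29, -5]
  -5 < parent 28 at index 4, swap → [-41, -28, -32, -5, -11, 10, -29, 28]
Insert -24:
  append -24 at index 9 → [-41, -28, -32, -5, -11, 10, -29, 28, -24]
  -24 < parent -5 at index 4, swap → [-41, -28, -32, -24, -11, 10, -29, 28, -5]
Insert 2:
  append 2 at index 10 → [-41, -28, -32, -24, -11, 10, -29, 28, -5, 2] (no swap needed)
Insert 46:
  append 46 at index 11 → [-41, -28, -32, -24, -11, 10, -29, 28, -5, 2, 46] (no swap needed)
resulting array: [-41, -28, -32, -24, -11, 10, -29, 28, -5, 2, 46]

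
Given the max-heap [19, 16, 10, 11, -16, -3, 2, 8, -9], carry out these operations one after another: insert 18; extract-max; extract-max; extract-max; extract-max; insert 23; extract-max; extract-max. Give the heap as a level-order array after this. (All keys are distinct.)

insert 18:
  append 18 at index 9 → [19, 16, 10, 11, -16, -3, 2, 8, -9, 18]
  18 > parent -16 at index 4, swap → [19, 16, 10, 11, 18, -3, 2, 8, -9, -16]
  18 > parent 16 at index 1, swap → [19, 18, 10, 11, 16, -3, 2, 8, -9, -16]
extract-max → returns 19:
  remove root 19; move last element -16 to root → [-16, 18, 10, 11, 16, -3, 2, 8, -9]
  -16 vs larger child 18 at index 1, swap → [18, -16, 10, 11, 16, -3, 2, 8, -9]
  -16 vs larger child 16 at index 4, swap → [18, 16, 10, 11, -16, -3, 2, 8, -9]
extract-max → returns 18:
  remove root 18; move last element -9 to root → [-9, 16, 10, 11, -16, -3, 2, 8]
  -9 vs larger child 16 at index 1, swap → [16, -9, 10, 11, -16, -3, 2, 8]
  -9 vs larger child 11 at index 3, swap → [16, 11, 10, -9, -16, -3, 2, 8]
  -9 vs only child 8 at index 7, swap → [16, 11, 10, 8, -16, -3, 2, -9]
extract-max → returns 16:
  remove root 16; move last element -9 to root → [-9, 11, 10, 8, -16, -3, 2]
  -9 vs larger child 11 at index 1, swap → [11, -9, 10, 8, -16, -3, 2]
  -9 vs larger child 8 at index 3, swap → [11, 8, 10, -9, -16, -3, 2]
extract-max → returns 11:
  remove root 11; move last element 2 to root → [2, 8, 10, -9, -16, -3]
  2 vs larger child 10 at index 2, swap → [10, 8, 2, -9, -16, -3]
insert 23:
  append 23 at index 6 → [10, 8, 2, -9, -16, -3, 23]
  23 > parent 2 at index 2, swap → [10, 8, 23, -9, -16, -3, 2]
  23 > parent 10 at index 0, swap → [23, 8, 10, -9, -16, -3, 2]
extract-max → returns 23:
  remove root 23; move last element 2 to root → [2, 8, 10, -9, -16, -3]
  2 vs larger child 10 at index 2, swap → [10, 8, 2, -9, -16, -3]
extract-max → returns 10:
  remove root 10; move last element -3 to root → [-3, 8, 2, -9, -16]
  -3 vs larger child 8 at index 1, swap → [8, -3, 2, -9, -16]

[8, -3, 2, -9, -16]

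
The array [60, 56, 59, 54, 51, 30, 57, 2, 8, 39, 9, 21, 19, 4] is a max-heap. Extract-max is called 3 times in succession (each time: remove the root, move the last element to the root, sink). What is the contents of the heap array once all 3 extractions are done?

extract-max #1 returns 60:
  remove root 60; move last element 4 to root → [4, 56, 59, 54, 51, 30, 57, 2, 8, 39, 9, 21, 19]
  4 vs larger child 59 at index 2, swap → [59, 56, 4, 54, 51, 30, 57, 2, 8, 39, 9, 21, 19]
  4 vs larger child 57 at index 6, swap → [59, 56, 57, 54, 51, 30, 4, 2, 8, 39, 9, 21, 19]
extract-max #2 returns 59:
  remove root 59; move last element 19 to root → [19, 56, 57, 54, 51, 30, 4, 2, 8, 39, 9, 21]
  19 vs larger child 57 at index 2, swap → [57, 56, 19, 54, 51, 30, 4, 2, 8, 39, 9, 21]
  19 vs larger child 30 at index 5, swap → [57, 56, 30, 54, 51, 19, 4, 2, 8, 39, 9, 21]
  19 vs only child 21 at index 11, swap → [57, 56, 30, 54, 51, 21, 4, 2, 8, 39, 9, 19]
extract-max #3 returns 57:
  remove root 57; move last element 19 to root → [19, 56, 30, 54, 51, 21, 4, 2, 8, 39, 9]
  19 vs larger child 56 at index 1, swap → [56, 19, 30, 54, 51, 21, 4, 2, 8, 39, 9]
  19 vs larger child 54 at index 3, swap → [56, 54, 30, 19, 51, 21, 4, 2, 8, 39, 9]

[56, 54, 30, 19, 51, 21, 4, 2, 8, 39, 9]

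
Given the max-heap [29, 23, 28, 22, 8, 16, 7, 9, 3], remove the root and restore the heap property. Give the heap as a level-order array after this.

[28, 23, 16, 22, 8, 3, 7, 9]

remove root 29; move last element 3 to root → [3, 23, 28, 22, 8, 16, 7, 9]
3 vs larger child 28 at index 2, swap → [28, 23, 3, 22, 8, 16, 7, 9]
3 vs larger child 16 at index 5, swap → [28, 23, 16, 22, 8, 3, 7, 9]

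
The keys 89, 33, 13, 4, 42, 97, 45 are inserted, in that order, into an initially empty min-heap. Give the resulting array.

[4, 13, 33, 89, 42, 97, 45]

Insert 89:
  append 89 at index 0 → [89] (no swap needed)
Insert 33:
  append 33 at index 1 → [89, 33]
  33 < parent 89 at index 0, swap → [33, 89]
Insert 13:
  append 13 at index 2 → [33, 89, 13]
  13 < parent 33 at index 0, swap → [13, 89, 33]
Insert 4:
  append 4 at index 3 → [13, 89, 33, 4]
  4 < parent 89 at index 1, swap → [13, 4, 33, 89]
  4 < parent 13 at index 0, swap → [4, 13, 33, 89]
Insert 42:
  append 42 at index 4 → [4, 13, 33, 89, 42] (no swap needed)
Insert 97:
  append 97 at index 5 → [4, 13, 33, 89, 42, 97] (no swap needed)
Insert 45:
  append 45 at index 6 → [4, 13, 33, 89, 42, 97, 45] (no swap needed)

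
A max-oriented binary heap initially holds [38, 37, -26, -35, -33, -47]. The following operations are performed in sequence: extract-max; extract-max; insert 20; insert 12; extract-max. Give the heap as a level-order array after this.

extract-max → returns 38:
  remove root 38; move last element -47 to root → [-47, 37, -26, -35, -33]
  -47 vs larger child 37 at index 1, swap → [37, -47, -26, -35, -33]
  -47 vs larger child -33 at index 4, swap → [37, -33, -26, -35, -47]
extract-max → returns 37:
  remove root 37; move last element -47 to root → [-47, -33, -26, -35]
  -47 vs larger child -26 at index 2, swap → [-26, -33, -47, -35]
insert 20:
  append 20 at index 4 → [-26, -33, -47, -35, 20]
  20 > parent -33 at index 1, swap → [-26, 20, -47, -35, -33]
  20 > parent -26 at index 0, swap → [20, -26, -47, -35, -33]
insert 12:
  append 12 at index 5 → [20, -26, -47, -35, -33, 12]
  12 > parent -47 at index 2, swap → [20, -26, 12, -35, -33, -47]
extract-max → returns 20:
  remove root 20; move last element -47 to root → [-47, -26, 12, -35, -33]
  -47 vs larger child 12 at index 2, swap → [12, -26, -47, -35, -33]

[12, -26, -47, -35, -33]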